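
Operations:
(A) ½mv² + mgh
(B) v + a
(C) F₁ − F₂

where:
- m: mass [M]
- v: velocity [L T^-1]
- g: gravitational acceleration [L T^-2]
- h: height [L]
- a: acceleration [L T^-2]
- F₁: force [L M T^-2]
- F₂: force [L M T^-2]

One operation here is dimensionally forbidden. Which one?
(B) v + a

(A) ½mv² + mgh: ½mv² [L^2 M T^-2] and mgh [L^2 M T^-2] — same dimensions ✓
(B) v + a: v [L T^-1] and a [L T^-2] — different dimensions cannot be added/subtracted ✗
(C) F₁ − F₂: F₁ [L M T^-2] and F₂ [L M T^-2] — same dimensions ✓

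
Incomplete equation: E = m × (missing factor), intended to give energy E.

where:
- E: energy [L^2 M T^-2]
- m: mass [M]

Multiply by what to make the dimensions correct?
v² (velocity squared), dimensions [L^2 T^-2]

E has dimensions [L^2 M T^-2] and m has dimensions [M].
The missing factor must have dimensions [L^2 M T^-2] / [M] = [L^2 T^-2], i.e. velocity squared (v²).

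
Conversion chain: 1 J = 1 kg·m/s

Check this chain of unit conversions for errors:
The chain is incorrect (it contains an error).

Incorrect: Joule is kg·m²/s², not kg·m/s (that is momentum)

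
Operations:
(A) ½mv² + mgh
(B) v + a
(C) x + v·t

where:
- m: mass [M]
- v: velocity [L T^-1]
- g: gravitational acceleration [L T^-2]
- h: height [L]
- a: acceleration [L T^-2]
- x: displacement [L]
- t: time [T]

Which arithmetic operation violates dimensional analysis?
(B) v + a

(A) ½mv² + mgh: ½mv² [L^2 M T^-2] and mgh [L^2 M T^-2] — same dimensions ✓
(B) v + a: v [L T^-1] and a [L T^-2] — different dimensions cannot be added/subtracted ✗
(C) x + v·t: x [L] and v·t [L] — same dimensions ✓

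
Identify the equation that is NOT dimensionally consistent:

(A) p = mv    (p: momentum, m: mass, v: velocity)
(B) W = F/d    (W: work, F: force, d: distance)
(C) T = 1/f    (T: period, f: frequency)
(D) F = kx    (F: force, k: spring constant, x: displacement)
(B) W = F/d

The equation (B) W = F/d is dimensionally incorrect.

LHS (W): [L^2 M T^-2]
RHS (F/d): [M T^-2] ✗

The dimensions do not match. The other three equations balance.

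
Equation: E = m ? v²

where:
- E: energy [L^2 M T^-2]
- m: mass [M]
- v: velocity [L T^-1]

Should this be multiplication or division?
multiplication (×): E = m × v²

E [L^2 M T^-2]; m [M]; v² [L^2 T^-2].
m × v² → [L^2 M T^-2] ✓
m ÷ v² → [L^-2 M T^2] ✗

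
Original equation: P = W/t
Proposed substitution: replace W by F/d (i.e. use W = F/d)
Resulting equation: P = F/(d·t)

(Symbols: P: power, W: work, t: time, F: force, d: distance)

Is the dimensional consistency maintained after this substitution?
No

[W] = [L^2 M T^-2] and [F/d] = [M T^-2]. These differ, so the substitution replaces a quantity by one of different dimensions and the result P = F/(d·t) has LHS [L^2 M T^-3] vs RHS [M T^-3] — inconsistent.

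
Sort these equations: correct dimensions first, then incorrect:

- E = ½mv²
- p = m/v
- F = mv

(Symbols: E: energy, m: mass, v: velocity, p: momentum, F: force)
Dimensionally correct: E = ½mv²
Dimensionally incorrect: p = m/v, F = mv
Ordered (correct first, then incorrect): E = ½mv², p = m/v, F = mv

- E = ½mv²: LHS [L^2 M T^-2], RHS [L^2 M T^-2] → correct ✓
- p = m/v: LHS [L M T^-1], RHS [L^-1 M T] → incorrect ✗
- F = mv: LHS [L M T^-2], RHS [L M T^-1] → incorrect ✗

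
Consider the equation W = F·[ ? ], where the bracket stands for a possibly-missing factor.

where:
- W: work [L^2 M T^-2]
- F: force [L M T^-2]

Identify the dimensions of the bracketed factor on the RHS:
[L] — length (e.g. a distance d)

W has dimensions [L^2 M T^-2]; F has dimensions [L M T^-2].
The bracketed factor must supply [L^2 M T^-2] / [L M T^-2] = [L].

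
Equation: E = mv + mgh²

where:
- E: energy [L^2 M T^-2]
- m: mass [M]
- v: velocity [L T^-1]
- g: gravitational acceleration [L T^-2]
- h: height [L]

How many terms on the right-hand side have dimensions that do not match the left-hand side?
2

LHS E: [L^2 M T^-2]
- mv: [L M T^-1] ✗
- mgh²: [L^3 M T^-2] ✗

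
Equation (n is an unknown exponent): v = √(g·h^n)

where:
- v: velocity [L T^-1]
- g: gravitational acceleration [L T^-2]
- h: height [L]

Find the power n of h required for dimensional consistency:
n = 1

v has dimensions [L T^-1]; h has dimensions [L].
With n = 1: √(g·h^1) has dimensions [L T^-1], matching the LHS ✓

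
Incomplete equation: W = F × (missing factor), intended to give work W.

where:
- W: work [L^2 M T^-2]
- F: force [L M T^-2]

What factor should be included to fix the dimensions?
d (distance), dimensions [L]

W has dimensions [L^2 M T^-2] and F has dimensions [L M T^-2].
The missing factor must have dimensions [L^2 M T^-2] / [L M T^-2] = [L], i.e. distance (d).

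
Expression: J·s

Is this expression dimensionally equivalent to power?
No

The expression J·s has dimensions [L^2 M T^-1], but power has dimensions [L^2 M T^-3].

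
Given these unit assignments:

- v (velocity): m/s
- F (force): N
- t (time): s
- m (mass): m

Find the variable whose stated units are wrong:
m

The variable m (mass) should have units kg, not m.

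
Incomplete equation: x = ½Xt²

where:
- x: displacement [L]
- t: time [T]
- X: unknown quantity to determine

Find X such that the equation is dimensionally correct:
X = a (acceleration), dimensions [L T^-2]

x has dimensions [L]; the rest of the RHS (½ t²) has dimensions [T^2].
So X must have dimensions [L T^-2] — X = a (acceleration).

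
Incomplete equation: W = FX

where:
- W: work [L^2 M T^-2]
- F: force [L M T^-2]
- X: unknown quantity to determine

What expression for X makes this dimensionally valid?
X = d (distance), dimensions [L]

W has dimensions [L^2 M T^-2]; the rest of the RHS (F) has dimensions [L M T^-2].
So X must have dimensions [L] — X = d (distance).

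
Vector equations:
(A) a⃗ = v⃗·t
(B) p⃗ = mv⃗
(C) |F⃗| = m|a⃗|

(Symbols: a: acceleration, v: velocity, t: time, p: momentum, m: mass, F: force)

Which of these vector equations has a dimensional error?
(A) a⃗ = v⃗·t

(A) a⃗ = v⃗·t: LHS [L T^-2], RHS [L] ✗ — acceleration is velocity per time; should be v⃗/t
(B) p⃗ = mv⃗: LHS [L M T^-1], RHS [L M T^-1] ✓ — mass (scalar) times velocity (vector)
(C) |F⃗| = m|a⃗|: LHS [L M T^-2], RHS [L M T^-2] ✓ — magnitudes of vectors are scalars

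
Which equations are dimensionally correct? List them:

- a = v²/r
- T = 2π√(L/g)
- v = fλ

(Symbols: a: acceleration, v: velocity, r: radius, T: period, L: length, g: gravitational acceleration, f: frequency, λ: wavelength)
Dimensionally correct: a = v²/r, T = 2π√(L/g), v = fλ
Dimensionally incorrect: none
Ordered (correct first, then incorrect): a = v²/r, T = 2π√(L/g), v = fλ

- a = v²/r: LHS [L T^-2], RHS [L T^-2] → correct ✓
- T = 2π√(L/g): LHS [T], RHS [T] → correct ✓
- v = fλ: LHS [L T^-1], RHS [L T^-1] → correct ✓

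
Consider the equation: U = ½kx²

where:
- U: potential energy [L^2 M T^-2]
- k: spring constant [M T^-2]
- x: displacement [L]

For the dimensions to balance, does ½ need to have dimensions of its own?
No

U has dimensions [L^2 M T^-2] and kx² already has dimensions [L^2 M T^-2], so the equation balances without ½ contributing any dimensions. ½ is a pure (dimensionless) number; changing or removing it would not affect dimensional consistency.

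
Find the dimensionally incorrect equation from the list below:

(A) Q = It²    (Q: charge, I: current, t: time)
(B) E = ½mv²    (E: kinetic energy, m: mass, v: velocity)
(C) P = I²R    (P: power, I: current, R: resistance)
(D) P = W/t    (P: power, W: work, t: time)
(A) Q = It²

The equation (A) Q = It² is dimensionally incorrect.

LHS (Q): [I T]
RHS (It²): [I T^2] ✗

The dimensions do not match. The other three equations balance.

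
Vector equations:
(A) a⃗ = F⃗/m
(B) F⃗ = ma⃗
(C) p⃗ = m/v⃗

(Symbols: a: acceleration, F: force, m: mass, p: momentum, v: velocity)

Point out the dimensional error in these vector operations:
(C) p⃗ = m/v⃗

(A) a⃗ = F⃗/m: LHS [L T^-2], RHS [L T^-2] ✓ — force (vector) divided by mass (scalar)
(B) F⃗ = ma⃗: LHS [L M T^-2], RHS [L M T^-2] ✓ — Force and acceleration are vectors, mass is a scalar
(C) p⃗ = m/v⃗: LHS [L M T^-1], RHS [L^-1 M T] ✗ — momentum is mass times velocity; should be mv⃗ (and division by a vector is undefined)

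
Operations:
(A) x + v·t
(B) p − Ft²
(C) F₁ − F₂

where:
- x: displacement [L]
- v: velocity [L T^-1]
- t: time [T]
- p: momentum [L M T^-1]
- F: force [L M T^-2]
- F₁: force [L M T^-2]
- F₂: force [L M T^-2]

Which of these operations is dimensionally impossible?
(B) p − Ft²

(A) x + v·t: x [L] and v·t [L] — same dimensions ✓
(B) p − Ft²: p [L M T^-1] and Ft² [L M] — different dimensions cannot be added/subtracted ✗
(C) F₁ − F₂: F₁ [L M T^-2] and F₂ [L M T^-2] — same dimensions ✓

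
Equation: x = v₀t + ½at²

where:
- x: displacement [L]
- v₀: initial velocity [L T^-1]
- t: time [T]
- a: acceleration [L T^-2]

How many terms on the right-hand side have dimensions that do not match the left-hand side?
0

LHS x: [L]
- v₀t: [L] ✓
- ½at²: [L] ✓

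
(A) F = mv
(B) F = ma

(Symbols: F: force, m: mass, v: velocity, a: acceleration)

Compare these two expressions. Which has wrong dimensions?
(A)

(A) F = mv: LHS [L M T^-2], RHS [L M T^-1] ✗
(B) F = ma: LHS [L M T^-2], RHS [L M T^-2] ✓

Expression (A) F = mv is dimensionally incorrect.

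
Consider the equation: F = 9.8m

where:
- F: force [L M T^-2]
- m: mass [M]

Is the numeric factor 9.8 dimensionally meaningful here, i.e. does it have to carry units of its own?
Yes

F has dimensions [L M T^-2], while m alone has dimensions [M]. For the equation to balance, the factor 9.8 must carry dimensions [L T^-2] — it is a dimensional constant (a numerical value of a physical quantity with its units suppressed), not a pure number.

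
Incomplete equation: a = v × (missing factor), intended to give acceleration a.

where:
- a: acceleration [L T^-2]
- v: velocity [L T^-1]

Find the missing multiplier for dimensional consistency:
1/t (inverse time), dimensions [T^-1]

a has dimensions [L T^-2] and v has dimensions [L T^-1].
The missing factor must have dimensions [L T^-2] / [L T^-1] = [T^-1], i.e. inverse time (1/t).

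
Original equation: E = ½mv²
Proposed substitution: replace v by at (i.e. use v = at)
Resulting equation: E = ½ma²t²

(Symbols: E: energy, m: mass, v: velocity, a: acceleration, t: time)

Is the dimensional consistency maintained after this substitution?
Yes

[v] = [L T^-1] and [at] = [L T^-1]. These match, so the substitution replaces a quantity by one of the same dimensions and the result E = ½ma²t² has LHS [L^2 M T^-2] vs RHS [L^2 M T^-2] — still consistent.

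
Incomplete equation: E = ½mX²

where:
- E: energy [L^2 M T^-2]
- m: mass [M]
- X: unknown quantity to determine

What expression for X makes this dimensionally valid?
X = v (velocity), dimensions [L T^-1]

E has dimensions [L^2 M T^-2]; the rest of the RHS (½m) has dimensions [M].
So X² must have dimensions [L^2 T^-2], i.e. X has dimensions [L T^-1] — X = v (velocity).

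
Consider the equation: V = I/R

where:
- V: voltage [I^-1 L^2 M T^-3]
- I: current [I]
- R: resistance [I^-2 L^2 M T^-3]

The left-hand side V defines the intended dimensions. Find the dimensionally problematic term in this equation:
The right-hand side term I/R

V has dimensions [I^-1 L^2 M T^-3], but I/R has dimensions [I^3 L^-2 M^-1 T^3], so the term I/R is dimensionally wrong for V.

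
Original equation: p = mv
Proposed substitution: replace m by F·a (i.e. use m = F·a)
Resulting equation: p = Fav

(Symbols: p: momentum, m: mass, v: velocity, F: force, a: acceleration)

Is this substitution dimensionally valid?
No

[m] = [M] and [F·a] = [L^2 M T^-4]. These differ, so the substitution replaces a quantity by one of different dimensions and the result p = Fav has LHS [L M T^-1] vs RHS [L^3 M T^-5] — inconsistent.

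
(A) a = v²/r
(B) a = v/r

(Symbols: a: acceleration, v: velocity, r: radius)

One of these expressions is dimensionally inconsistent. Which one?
(B)

(A) a = v²/r: LHS [L T^-2], RHS [L T^-2] ✓
(B) a = v/r: LHS [L T^-2], RHS [T^-1] ✗

Expression (B) a = v/r is dimensionally incorrect.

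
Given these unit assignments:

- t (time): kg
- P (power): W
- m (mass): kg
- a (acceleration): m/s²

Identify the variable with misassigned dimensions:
t

The variable t (time) should have units s, not kg.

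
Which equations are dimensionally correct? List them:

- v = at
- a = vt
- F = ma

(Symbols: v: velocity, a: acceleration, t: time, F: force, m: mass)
Dimensionally correct: v = at, F = ma
Dimensionally incorrect: a = vt
Ordered (correct first, then incorrect): v = at, F = ma, a = vt

- v = at: LHS [L T^-1], RHS [L T^-1] → correct ✓
- a = vt: LHS [L T^-2], RHS [L] → incorrect ✗
- F = ma: LHS [L M T^-2], RHS [L M T^-2] → correct ✓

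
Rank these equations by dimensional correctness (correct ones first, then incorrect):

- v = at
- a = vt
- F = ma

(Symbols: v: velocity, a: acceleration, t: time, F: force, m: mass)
Dimensionally correct: v = at, F = ma
Dimensionally incorrect: a = vt
Ordered (correct first, then incorrect): v = at, F = ma, a = vt

- v = at: LHS [L T^-1], RHS [L T^-1] → correct ✓
- a = vt: LHS [L T^-2], RHS [L] → incorrect ✗
- F = ma: LHS [L M T^-2], RHS [L M T^-2] → correct ✓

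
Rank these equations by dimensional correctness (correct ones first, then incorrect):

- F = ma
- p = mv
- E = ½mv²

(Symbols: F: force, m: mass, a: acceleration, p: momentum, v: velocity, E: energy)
Dimensionally correct: F = ma, p = mv, E = ½mv²
Dimensionally incorrect: none
Ordered (correct first, then incorrect): F = ma, p = mv, E = ½mv²

- F = ma: LHS [L M T^-2], RHS [L M T^-2] → correct ✓
- p = mv: LHS [L M T^-1], RHS [L M T^-1] → correct ✓
- E = ½mv²: LHS [L^2 M T^-2], RHS [L^2 M T^-2] → correct ✓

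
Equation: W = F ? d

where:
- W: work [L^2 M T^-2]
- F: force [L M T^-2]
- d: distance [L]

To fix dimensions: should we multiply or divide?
multiplication (×): W = F × d

W [L^2 M T^-2]; F [L M T^-2]; d [L].
F × d → [L^2 M T^-2] ✓
F ÷ d → [M T^-2] ✗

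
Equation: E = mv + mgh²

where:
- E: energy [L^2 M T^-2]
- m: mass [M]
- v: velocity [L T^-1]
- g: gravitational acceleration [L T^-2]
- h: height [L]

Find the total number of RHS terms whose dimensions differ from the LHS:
2

LHS E: [L^2 M T^-2]
- mv: [L M T^-1] ✗
- mgh²: [L^3 M T^-2] ✗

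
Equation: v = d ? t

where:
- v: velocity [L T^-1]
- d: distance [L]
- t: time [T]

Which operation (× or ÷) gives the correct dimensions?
division (÷): v = d ÷ t

v [L T^-1]; d [L]; t [T].
d × t → [L T] ✗
d ÷ t → [L T^-1] ✓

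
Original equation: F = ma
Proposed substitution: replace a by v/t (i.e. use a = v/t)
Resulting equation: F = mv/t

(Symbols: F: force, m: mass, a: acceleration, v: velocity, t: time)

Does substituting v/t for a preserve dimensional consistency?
Yes

[a] = [L T^-2] and [v/t] = [L T^-2]. These match, so the substitution replaces a quantity by one of the same dimensions and the result F = mv/t has LHS [L M T^-2] vs RHS [L M T^-2] — still consistent.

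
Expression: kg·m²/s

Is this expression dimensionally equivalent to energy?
No

The expression kg·m²/s has dimensions [L^2 M T^-1], but energy has dimensions [L^2 M T^-2].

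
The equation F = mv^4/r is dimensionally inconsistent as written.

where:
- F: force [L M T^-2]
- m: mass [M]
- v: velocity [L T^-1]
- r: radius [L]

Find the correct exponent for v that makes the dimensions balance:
The exponent of v should be 2: F = mv^2/r

The LHS F has dimensions [L M T^-2]; v has dimensions [L T^-1].
As written, the RHS mv^4/r (exponent 4 on v) has dimensions [L^3 M T^-4], which does not match.
With exponent 2, the RHS mv^2/r has dimensions [L M T^-2], matching the LHS.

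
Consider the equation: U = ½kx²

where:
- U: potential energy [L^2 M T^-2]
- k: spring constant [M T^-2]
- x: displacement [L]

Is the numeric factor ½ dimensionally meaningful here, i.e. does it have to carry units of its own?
No

U has dimensions [L^2 M T^-2] and kx² already has dimensions [L^2 M T^-2], so the equation balances without ½ contributing any dimensions. ½ is a pure (dimensionless) number; changing or removing it would not affect dimensional consistency.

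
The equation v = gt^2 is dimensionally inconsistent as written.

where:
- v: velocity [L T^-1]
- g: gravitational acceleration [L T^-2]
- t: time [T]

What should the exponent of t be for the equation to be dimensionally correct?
The exponent of t should be 1: v = gt

The LHS v has dimensions [L T^-1]; t has dimensions [T].
As written, the RHS gt^2 (exponent 2 on t) has dimensions [L], which does not match.
With exponent 1, the RHS gt has dimensions [L T^-1], matching the LHS.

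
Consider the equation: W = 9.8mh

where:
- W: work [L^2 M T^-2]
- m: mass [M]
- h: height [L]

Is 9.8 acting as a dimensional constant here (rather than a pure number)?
Yes

W has dimensions [L^2 M T^-2], while mh alone has dimensions [L M]. For the equation to balance, the factor 9.8 must carry dimensions [L T^-2] — it is a dimensional constant (a numerical value of a physical quantity with its units suppressed), not a pure number.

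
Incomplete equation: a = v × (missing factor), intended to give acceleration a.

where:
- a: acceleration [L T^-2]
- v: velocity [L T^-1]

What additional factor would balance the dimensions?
1/t (inverse time), dimensions [T^-1]

a has dimensions [L T^-2] and v has dimensions [L T^-1].
The missing factor must have dimensions [L T^-2] / [L T^-1] = [T^-1], i.e. inverse time (1/t).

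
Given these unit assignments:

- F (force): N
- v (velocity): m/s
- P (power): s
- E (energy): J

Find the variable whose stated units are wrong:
P

The variable P (power) should have units W, not s.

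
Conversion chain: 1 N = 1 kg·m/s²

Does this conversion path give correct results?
The chain is correct (no errors).

Correct: Newton is defined as kg·m/s²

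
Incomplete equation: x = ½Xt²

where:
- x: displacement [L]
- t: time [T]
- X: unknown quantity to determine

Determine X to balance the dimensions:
X = a (acceleration), dimensions [L T^-2]

x has dimensions [L]; the rest of the RHS (½ t²) has dimensions [T^2].
So X must have dimensions [L T^-2] — X = a (acceleration).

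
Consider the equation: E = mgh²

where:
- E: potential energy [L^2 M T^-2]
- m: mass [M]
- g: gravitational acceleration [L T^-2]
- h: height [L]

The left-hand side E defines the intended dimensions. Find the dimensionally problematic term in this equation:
The right-hand side term mgh²

E has dimensions [L^2 M T^-2], but mgh² has dimensions [L^3 M T^-2], so the term mgh² is dimensionally wrong for E.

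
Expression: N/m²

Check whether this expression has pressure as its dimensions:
Yes

The expression N/m² has dimensions [L^-1 M T^-2], which is exactly pressure [L^-1 M T^-2].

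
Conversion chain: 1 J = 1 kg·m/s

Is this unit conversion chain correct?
The chain is incorrect (it contains an error).

Incorrect: Joule is kg·m²/s², not kg·m/s (that is momentum)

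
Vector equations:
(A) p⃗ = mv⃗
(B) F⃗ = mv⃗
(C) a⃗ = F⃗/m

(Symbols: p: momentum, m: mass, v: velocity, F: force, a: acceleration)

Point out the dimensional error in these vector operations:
(B) F⃗ = mv⃗

(A) p⃗ = mv⃗: LHS [L M T^-1], RHS [L M T^-1] ✓ — mass (scalar) times velocity (vector)
(B) F⃗ = mv⃗: LHS [L M T^-2], RHS [L M T^-1] ✗ — mass times velocity is momentum, not force; should be ma⃗
(C) a⃗ = F⃗/m: LHS [L T^-2], RHS [L T^-2] ✓ — force (vector) divided by mass (scalar)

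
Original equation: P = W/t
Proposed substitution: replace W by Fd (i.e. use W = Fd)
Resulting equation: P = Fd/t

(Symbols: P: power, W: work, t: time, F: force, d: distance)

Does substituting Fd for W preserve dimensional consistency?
Yes

[W] = [L^2 M T^-2] and [Fd] = [L^2 M T^-2]. These match, so the substitution replaces a quantity by one of the same dimensions and the result P = Fd/t has LHS [L^2 M T^-3] vs RHS [L^2 M T^-3] — still consistent.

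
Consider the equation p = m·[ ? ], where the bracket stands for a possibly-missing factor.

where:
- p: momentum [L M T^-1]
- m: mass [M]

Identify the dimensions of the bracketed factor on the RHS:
[L T^-1] — velocity (e.g. v)

p has dimensions [L M T^-1]; m has dimensions [M].
The bracketed factor must supply [L M T^-1] / [M] = [L T^-1].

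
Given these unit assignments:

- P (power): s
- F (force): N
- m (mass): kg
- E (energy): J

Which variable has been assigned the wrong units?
P

The variable P (power) should have units W, not s.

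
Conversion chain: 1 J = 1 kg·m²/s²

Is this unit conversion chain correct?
The chain is correct (no errors).

Correct: Joule is defined as kg·m²/s²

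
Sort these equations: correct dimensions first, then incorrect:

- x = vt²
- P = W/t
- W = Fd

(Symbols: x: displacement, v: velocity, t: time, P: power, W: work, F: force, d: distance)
Dimensionally correct: P = W/t, W = Fd
Dimensionally incorrect: x = vt²
Ordered (correct first, then incorrect): P = W/t, W = Fd, x = vt²

- x = vt²: LHS [L], RHS [L T] → incorrect ✗
- P = W/t: LHS [L^2 M T^-3], RHS [L^2 M T^-3] → correct ✓
- W = Fd: LHS [L^2 M T^-2], RHS [L^2 M T^-2] → correct ✓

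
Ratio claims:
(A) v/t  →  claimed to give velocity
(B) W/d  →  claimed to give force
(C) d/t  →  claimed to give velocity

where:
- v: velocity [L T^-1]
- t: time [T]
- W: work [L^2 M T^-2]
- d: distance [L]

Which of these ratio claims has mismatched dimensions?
(A) v/t does not give velocity

(A) v/t: [L T^-2] ≠ velocity [L T^-1] ✗
(B) W/d: [L M T^-2] = force [L M T^-2] ✓
(C) d/t: [L T^-1] = velocity [L T^-1] ✓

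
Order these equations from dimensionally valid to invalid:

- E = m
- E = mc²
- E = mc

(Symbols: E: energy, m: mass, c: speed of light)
Dimensionally correct: E = mc²
Dimensionally incorrect: E = m, E = mc
Ordered (correct first, then incorrect): E = mc², E = m, E = mc

- E = m: LHS [L^2 M T^-2], RHS [M] → incorrect ✗
- E = mc²: LHS [L^2 M T^-2], RHS [L^2 M T^-2] → correct ✓
- E = mc: LHS [L^2 M T^-2], RHS [L M T^-1] → incorrect ✗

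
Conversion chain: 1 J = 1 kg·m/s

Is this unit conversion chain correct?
The chain is incorrect (it contains an error).

Incorrect: Joule is kg·m²/s², not kg·m/s (that is momentum)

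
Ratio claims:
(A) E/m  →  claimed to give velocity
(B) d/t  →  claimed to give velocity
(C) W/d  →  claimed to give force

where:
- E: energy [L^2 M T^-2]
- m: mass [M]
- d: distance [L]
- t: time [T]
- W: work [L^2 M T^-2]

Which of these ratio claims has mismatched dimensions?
(A) E/m does not give velocity

(A) E/m: [L^2 T^-2] ≠ velocity [L T^-1] ✗
(B) d/t: [L T^-1] = velocity [L T^-1] ✓
(C) W/d: [L M T^-2] = force [L M T^-2] ✓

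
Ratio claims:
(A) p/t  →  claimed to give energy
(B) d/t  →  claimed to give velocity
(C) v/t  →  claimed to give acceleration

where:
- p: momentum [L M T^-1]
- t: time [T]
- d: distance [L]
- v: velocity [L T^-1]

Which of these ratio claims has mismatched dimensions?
(A) p/t does not give energy

(A) p/t: [L M T^-2] ≠ energy [L^2 M T^-2] ✗
(B) d/t: [L T^-1] = velocity [L T^-1] ✓
(C) v/t: [L T^-2] = acceleration [L T^-2] ✓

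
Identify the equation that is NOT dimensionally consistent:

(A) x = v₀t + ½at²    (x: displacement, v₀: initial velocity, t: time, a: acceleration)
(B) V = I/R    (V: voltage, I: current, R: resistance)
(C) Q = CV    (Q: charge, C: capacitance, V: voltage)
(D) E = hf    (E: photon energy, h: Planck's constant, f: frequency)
(B) V = I/R

The equation (B) V = I/R is dimensionally incorrect.

LHS (V): [I^-1 L^2 M T^-3]
RHS (I/R): [I^3 L^-2 M^-1 T^3] ✗

The dimensions do not match. The other three equations balance.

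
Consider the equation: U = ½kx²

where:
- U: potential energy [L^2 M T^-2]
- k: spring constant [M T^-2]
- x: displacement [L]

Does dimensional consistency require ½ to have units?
No

U has dimensions [L^2 M T^-2] and kx² already has dimensions [L^2 M T^-2], so the equation balances without ½ contributing any dimensions. ½ is a pure (dimensionless) number; changing or removing it would not affect dimensional consistency.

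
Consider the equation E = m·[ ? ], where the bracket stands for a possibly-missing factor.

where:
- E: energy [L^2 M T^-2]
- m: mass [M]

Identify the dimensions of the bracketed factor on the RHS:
[L^2 T^-2] — velocity squared (e.g. v²)

E has dimensions [L^2 M T^-2]; m has dimensions [M].
The bracketed factor must supply [L^2 M T^-2] / [M] = [L^2 T^-2].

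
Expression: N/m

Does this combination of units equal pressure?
No

The expression N/m has dimensions [M T^-2], but pressure has dimensions [L^-1 M T^-2].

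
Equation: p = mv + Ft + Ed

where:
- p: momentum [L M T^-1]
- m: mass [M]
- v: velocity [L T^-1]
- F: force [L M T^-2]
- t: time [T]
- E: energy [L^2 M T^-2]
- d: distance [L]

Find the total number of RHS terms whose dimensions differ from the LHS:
1

LHS p: [L M T^-1]
- mv: [L M T^-1] ✓
- Ft: [L M T^-1] ✓
- Ed: [L^3 M T^-2] ✗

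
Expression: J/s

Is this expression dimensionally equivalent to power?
Yes

The expression J/s has dimensions [L^2 M T^-3], which is exactly power [L^2 M T^-3].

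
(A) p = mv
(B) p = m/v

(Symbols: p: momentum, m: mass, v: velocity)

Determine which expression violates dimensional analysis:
(B)

(A) p = mv: LHS [L M T^-1], RHS [L M T^-1] ✓
(B) p = m/v: LHS [L M T^-1], RHS [L^-1 M T] ✗

Expression (B) p = m/v is dimensionally incorrect.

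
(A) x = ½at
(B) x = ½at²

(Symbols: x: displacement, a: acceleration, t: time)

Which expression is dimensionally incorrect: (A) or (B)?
(A)

(A) x = ½at: LHS [L], RHS [L T^-1] ✗
(B) x = ½at²: LHS [L], RHS [L] ✓

Expression (A) x = ½at is dimensionally incorrect.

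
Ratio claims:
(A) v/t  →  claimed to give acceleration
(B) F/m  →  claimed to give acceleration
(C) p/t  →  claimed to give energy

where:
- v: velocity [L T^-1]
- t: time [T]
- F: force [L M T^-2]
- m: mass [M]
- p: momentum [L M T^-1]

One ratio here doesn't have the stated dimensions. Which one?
(C) p/t does not give energy

(A) v/t: [L T^-2] = acceleration [L T^-2] ✓
(B) F/m: [L T^-2] = acceleration [L T^-2] ✓
(C) p/t: [L M T^-2] ≠ energy [L^2 M T^-2] ✗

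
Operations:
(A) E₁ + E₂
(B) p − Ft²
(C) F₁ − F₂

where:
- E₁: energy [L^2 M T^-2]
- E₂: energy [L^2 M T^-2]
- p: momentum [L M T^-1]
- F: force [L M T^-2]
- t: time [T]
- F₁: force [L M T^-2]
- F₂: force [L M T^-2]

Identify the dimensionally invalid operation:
(B) p − Ft²

(A) E₁ + E₂: E₁ [L^2 M T^-2] and E₂ [L^2 M T^-2] — same dimensions ✓
(B) p − Ft²: p [L M T^-1] and Ft² [L M] — different dimensions cannot be added/subtracted ✗
(C) F₁ − F₂: F₁ [L M T^-2] and F₂ [L M T^-2] — same dimensions ✓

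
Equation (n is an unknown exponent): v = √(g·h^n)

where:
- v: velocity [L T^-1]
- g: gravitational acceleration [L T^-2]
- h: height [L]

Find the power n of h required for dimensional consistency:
n = 1

v has dimensions [L T^-1]; h has dimensions [L].
With n = 1: √(g·h^1) has dimensions [L T^-1], matching the LHS ✓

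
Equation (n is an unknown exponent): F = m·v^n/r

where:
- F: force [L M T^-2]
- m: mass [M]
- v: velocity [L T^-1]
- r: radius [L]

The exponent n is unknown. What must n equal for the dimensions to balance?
n = 2

F has dimensions [L M T^-2]; v has dimensions [L T^-1].
The rest of the RHS has dimensions [L^-1 M], so v^n must supply [L^2 T^-2].
With n = 2: m·v^2/r has dimensions [L M T^-2], matching the LHS ✓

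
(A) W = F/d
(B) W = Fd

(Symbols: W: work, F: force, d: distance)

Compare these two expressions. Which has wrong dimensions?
(A)

(A) W = F/d: LHS [L^2 M T^-2], RHS [M T^-2] ✗
(B) W = Fd: LHS [L^2 M T^-2], RHS [L^2 M T^-2] ✓

Expression (A) W = F/d is dimensionally incorrect.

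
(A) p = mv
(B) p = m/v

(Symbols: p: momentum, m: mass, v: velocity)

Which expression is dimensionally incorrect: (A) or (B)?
(B)

(A) p = mv: LHS [L M T^-1], RHS [L M T^-1] ✓
(B) p = m/v: LHS [L M T^-1], RHS [L^-1 M T] ✗

Expression (B) p = m/v is dimensionally incorrect.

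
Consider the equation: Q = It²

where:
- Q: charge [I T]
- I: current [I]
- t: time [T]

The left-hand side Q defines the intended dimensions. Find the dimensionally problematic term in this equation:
The right-hand side term It²

Q has dimensions [I T], but It² has dimensions [I T^2], so the term It² is dimensionally wrong for Q.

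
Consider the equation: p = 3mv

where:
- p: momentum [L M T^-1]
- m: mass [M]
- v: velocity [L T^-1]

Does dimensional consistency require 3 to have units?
No

p has dimensions [L M T^-1] and mv already has dimensions [L M T^-1], so the equation balances without 3 contributing any dimensions. 3 is a pure (dimensionless) number; changing or removing it would not affect dimensional consistency.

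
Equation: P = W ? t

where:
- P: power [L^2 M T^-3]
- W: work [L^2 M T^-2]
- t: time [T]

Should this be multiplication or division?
division (÷): P = W ÷ t

P [L^2 M T^-3]; W [L^2 M T^-2]; t [T].
W × t → [L^2 M T^-1] ✗
W ÷ t → [L^2 M T^-3] ✓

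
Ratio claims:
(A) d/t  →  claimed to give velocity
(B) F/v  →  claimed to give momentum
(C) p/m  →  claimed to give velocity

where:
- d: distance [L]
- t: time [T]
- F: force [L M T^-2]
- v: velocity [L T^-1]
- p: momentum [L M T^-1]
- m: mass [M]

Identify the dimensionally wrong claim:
(B) F/v does not give momentum

(A) d/t: [L T^-1] = velocity [L T^-1] ✓
(B) F/v: [M T^-1] ≠ momentum [L M T^-1] ✗
(C) p/m: [L T^-1] = velocity [L T^-1] ✓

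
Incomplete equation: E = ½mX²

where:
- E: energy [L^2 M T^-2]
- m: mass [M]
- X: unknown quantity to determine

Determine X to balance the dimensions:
X = v (velocity), dimensions [L T^-1]

E has dimensions [L^2 M T^-2]; the rest of the RHS (½m) has dimensions [M].
So X² must have dimensions [L^2 T^-2], i.e. X has dimensions [L T^-1] — X = v (velocity).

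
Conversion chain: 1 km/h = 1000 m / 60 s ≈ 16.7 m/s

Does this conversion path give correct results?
The chain is incorrect (it contains an error).

Incorrect: 1 h = 3600 s, not 60 s (1 km/h ≈ 0.278 m/s)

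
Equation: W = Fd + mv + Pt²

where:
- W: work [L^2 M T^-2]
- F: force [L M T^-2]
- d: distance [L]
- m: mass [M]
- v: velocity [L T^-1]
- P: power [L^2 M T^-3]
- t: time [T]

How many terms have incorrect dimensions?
2

LHS W: [L^2 M T^-2]
- Fd: [L^2 M T^-2] ✓
- mv: [L M T^-1] ✗
- Pt²: [L^2 M T^-1] ✗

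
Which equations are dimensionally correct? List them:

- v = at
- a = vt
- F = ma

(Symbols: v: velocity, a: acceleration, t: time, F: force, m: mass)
Dimensionally correct: v = at, F = ma
Dimensionally incorrect: a = vt
Ordered (correct first, then incorrect): v = at, F = ma, a = vt

- v = at: LHS [L T^-1], RHS [L T^-1] → correct ✓
- a = vt: LHS [L T^-2], RHS [L] → incorrect ✗
- F = ma: LHS [L M T^-2], RHS [L M T^-2] → correct ✓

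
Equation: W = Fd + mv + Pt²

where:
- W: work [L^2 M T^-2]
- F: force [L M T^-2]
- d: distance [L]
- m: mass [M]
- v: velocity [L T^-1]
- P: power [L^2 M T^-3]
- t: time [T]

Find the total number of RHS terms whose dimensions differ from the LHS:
2

LHS W: [L^2 M T^-2]
- Fd: [L^2 M T^-2] ✓
- mv: [L M T^-1] ✗
- Pt²: [L^2 M T^-1] ✗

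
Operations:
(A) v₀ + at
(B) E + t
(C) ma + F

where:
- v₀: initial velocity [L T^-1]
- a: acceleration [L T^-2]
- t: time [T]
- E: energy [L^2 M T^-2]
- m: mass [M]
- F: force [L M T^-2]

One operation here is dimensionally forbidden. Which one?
(B) E + t

(A) v₀ + at: v₀ [L T^-1] and at [L T^-1] — same dimensions ✓
(B) E + t: E [L^2 M T^-2] and t [T] — different dimensions cannot be added/subtracted ✗
(C) ma + F: ma [L M T^-2] and F [L M T^-2] — same dimensions ✓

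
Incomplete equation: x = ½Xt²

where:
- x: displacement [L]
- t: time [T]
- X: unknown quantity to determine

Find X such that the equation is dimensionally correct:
X = a (acceleration), dimensions [L T^-2]

x has dimensions [L]; the rest of the RHS (½ t²) has dimensions [T^2].
So X must have dimensions [L T^-2] — X = a (acceleration).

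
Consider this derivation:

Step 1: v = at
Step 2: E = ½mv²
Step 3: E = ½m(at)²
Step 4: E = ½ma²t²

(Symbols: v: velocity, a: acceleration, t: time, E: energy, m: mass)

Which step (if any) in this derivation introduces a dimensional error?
No step introduces an error — all steps are dimensionally consistent.

Step 1: v = at → LHS [L T^-1], RHS [L T^-1] ✓
Step 2: E = ½mv² → LHS [L^2 M T^-2], RHS [L^2 M T^-2] ✓
Step 3: E = ½m(at)² → LHS [L^2 M T^-2], RHS [L^2 M T^-2] ✓
Step 4: E = ½ma²t² → LHS [L^2 M T^-2], RHS [L^2 M T^-2] ✓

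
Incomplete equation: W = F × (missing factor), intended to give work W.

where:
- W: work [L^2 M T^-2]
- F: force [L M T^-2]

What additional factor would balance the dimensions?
d (distance), dimensions [L]

W has dimensions [L^2 M T^-2] and F has dimensions [L M T^-2].
The missing factor must have dimensions [L^2 M T^-2] / [L M T^-2] = [L], i.e. distance (d).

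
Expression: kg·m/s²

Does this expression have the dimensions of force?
Yes

The expression kg·m/s² has dimensions [L M T^-2], which is exactly force [L M T^-2].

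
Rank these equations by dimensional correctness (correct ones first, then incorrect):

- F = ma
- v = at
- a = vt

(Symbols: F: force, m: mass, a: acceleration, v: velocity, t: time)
Dimensionally correct: F = ma, v = at
Dimensionally incorrect: a = vt
Ordered (correct first, then incorrect): F = ma, v = at, a = vt

- F = ma: LHS [L M T^-2], RHS [L M T^-2] → correct ✓
- v = at: LHS [L T^-1], RHS [L T^-1] → correct ✓
- a = vt: LHS [L T^-2], RHS [L] → incorrect ✗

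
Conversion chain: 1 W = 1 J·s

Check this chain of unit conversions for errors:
The chain is incorrect (it contains an error).

Incorrect: Watt is J/s, not J·s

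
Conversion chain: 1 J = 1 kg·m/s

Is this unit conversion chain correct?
The chain is incorrect (it contains an error).

Incorrect: Joule is kg·m²/s², not kg·m/s (that is momentum)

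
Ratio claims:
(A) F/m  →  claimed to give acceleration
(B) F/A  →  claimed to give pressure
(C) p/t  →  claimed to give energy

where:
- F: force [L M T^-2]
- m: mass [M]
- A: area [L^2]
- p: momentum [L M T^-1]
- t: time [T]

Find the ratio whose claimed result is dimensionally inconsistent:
(C) p/t does not give energy

(A) F/m: [L T^-2] = acceleration [L T^-2] ✓
(B) F/A: [L^-1 M T^-2] = pressure [L^-1 M T^-2] ✓
(C) p/t: [L M T^-2] ≠ energy [L^2 M T^-2] ✗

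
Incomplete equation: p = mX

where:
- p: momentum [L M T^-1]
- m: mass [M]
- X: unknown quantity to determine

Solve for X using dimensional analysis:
X = v (velocity), dimensions [L T^-1]

p has dimensions [L M T^-1]; the rest of the RHS (m) has dimensions [M].
So X must have dimensions [L T^-1] — X = v (velocity).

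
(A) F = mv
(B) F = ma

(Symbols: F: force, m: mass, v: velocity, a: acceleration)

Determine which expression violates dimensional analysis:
(A)

(A) F = mv: LHS [L M T^-2], RHS [L M T^-1] ✗
(B) F = ma: LHS [L M T^-2], RHS [L M T^-2] ✓

Expression (A) F = mv is dimensionally incorrect.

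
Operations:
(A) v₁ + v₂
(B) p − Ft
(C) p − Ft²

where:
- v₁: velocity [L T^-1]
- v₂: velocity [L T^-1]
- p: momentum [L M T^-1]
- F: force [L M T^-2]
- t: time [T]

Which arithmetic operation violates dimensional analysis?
(C) p − Ft²

(A) v₁ + v₂: v₁ [L T^-1] and v₂ [L T^-1] — same dimensions ✓
(B) p − Ft: p [L M T^-1] and Ft [L M T^-1] — same dimensions ✓
(C) p − Ft²: p [L M T^-1] and Ft² [L M] — different dimensions cannot be added/subtracted ✗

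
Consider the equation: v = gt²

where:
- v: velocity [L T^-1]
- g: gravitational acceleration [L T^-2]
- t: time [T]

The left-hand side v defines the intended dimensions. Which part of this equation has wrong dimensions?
The right-hand side term gt²

v has dimensions [L T^-1], but gt² has dimensions [L], so the term gt² is dimensionally wrong for v.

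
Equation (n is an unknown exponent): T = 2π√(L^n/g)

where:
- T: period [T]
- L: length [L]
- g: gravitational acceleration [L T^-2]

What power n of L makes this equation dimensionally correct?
n = 1

T has dimensions [T]; L has dimensions [L].
With n = 1: 2π√(L^1/g) has dimensions [T], matching the LHS ✓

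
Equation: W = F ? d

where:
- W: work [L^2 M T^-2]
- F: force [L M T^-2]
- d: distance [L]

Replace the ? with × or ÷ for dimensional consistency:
multiplication (×): W = F × d

W [L^2 M T^-2]; F [L M T^-2]; d [L].
F × d → [L^2 M T^-2] ✓
F ÷ d → [M T^-2] ✗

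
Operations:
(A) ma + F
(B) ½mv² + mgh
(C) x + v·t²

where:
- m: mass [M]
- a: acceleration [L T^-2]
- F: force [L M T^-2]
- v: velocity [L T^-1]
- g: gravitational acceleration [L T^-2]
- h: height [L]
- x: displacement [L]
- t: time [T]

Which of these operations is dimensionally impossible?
(C) x + v·t²

(A) ma + F: ma [L M T^-2] and F [L M T^-2] — same dimensions ✓
(B) ½mv² + mgh: ½mv² [L^2 M T^-2] and mgh [L^2 M T^-2] — same dimensions ✓
(C) x + v·t²: x [L] and v·t² [L T] — different dimensions cannot be added/subtracted ✗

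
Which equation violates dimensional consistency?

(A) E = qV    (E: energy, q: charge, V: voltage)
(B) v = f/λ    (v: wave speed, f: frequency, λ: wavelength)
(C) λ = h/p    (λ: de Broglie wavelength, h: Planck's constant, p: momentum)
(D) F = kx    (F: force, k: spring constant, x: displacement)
(B) v = f/λ

The equation (B) v = f/λ is dimensionally incorrect.

LHS (v): [L T^-1]
RHS (f/λ): [L^-1 T^-1] ✗

The dimensions do not match. The other three equations balance.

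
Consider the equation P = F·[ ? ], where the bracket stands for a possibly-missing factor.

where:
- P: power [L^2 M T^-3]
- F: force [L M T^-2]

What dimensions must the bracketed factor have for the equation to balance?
[L T^-1] — velocity (e.g. v)

P has dimensions [L^2 M T^-3]; F has dimensions [L M T^-2].
The bracketed factor must supply [L^2 M T^-3] / [L M T^-2] = [L T^-1].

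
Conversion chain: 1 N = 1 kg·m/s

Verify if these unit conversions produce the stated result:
The chain is incorrect (it contains an error).

Incorrect: Newton is kg·m/s², not kg·m/s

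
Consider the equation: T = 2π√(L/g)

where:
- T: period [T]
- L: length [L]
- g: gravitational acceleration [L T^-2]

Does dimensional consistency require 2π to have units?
No

T has dimensions [T] and √(L/g) already has dimensions [T], so the equation balances without 2π contributing any dimensions. 2π is a pure (dimensionless) number; changing or removing it would not affect dimensional consistency.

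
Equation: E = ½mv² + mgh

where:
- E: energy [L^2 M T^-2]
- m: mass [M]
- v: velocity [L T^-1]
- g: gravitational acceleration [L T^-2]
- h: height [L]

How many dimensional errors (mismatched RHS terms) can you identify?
0

LHS E: [L^2 M T^-2]
- ½mv²: [L^2 M T^-2] ✓
- mgh: [L^2 M T^-2] ✓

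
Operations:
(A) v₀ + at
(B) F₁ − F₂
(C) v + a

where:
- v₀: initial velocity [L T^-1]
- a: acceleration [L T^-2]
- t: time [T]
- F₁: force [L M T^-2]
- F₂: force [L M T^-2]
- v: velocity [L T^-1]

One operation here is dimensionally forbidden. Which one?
(C) v + a

(A) v₀ + at: v₀ [L T^-1] and at [L T^-1] — same dimensions ✓
(B) F₁ − F₂: F₁ [L M T^-2] and F₂ [L M T^-2] — same dimensions ✓
(C) v + a: v [L T^-1] and a [L T^-2] — different dimensions cannot be added/subtracted ✗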